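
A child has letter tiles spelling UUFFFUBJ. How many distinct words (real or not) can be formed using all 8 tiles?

Letter multiplicities in UUFFFUBJ: B×1, F×3, J×1, U×3.
So there are 8! / (3!·3!) = 1120 distinguishable arrangements.

1120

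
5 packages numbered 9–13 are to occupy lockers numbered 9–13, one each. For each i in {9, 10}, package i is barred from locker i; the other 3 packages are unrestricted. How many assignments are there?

78

Let Aᵢ (for i ∈ {9, 10}) be the placements that put package i in its forbidden locker. Any j of these fix j positions, leaving (5−j)! ways to fill the rest, and there are C(2,j) ways to pick which j.
By inclusion–exclusion, the number of valid placements is Σ_{j=0}^{2} (−1)^j C(2,j)·(5−j)!.
Computing: 120 − 48 + 6 = 78.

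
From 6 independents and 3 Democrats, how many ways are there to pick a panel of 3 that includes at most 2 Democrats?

Split by how many Democrats are chosen (0 through 2).
Sum: C(3,0)·C(6,3) + C(3,1)·C(6,2) + C(3,2)·C(6,1) = 20 + 45 + 18 = 83.

83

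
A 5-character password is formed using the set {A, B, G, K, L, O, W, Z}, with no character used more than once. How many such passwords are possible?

6720

This is a permutation of 5 out of 8: P(8,5) = 8!/3!.
That product is 8 × 7 × 6 × 5 × 4 = 6720.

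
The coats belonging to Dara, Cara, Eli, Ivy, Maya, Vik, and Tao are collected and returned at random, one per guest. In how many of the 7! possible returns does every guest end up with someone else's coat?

1854

Let Aᵢ be the assignments in which guest i gets their own coat. We want the size of the complement of A₁∪…∪A_7.
By inclusion–exclusion this is Σ_{j=0}^{7} (−1)^j C(7,j)·(7−j)!.
Computing: 5040 − 5040 + 2520 − 840 + 210 − 42 + 7 − 1 = 1854.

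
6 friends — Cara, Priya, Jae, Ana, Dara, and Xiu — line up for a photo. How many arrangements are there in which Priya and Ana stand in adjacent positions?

Glue Priya and Ana into one block (2 internal orders), leaving 5 units to arrange in a row.
That gives 2 × 5! = 2 × 120 = 240.

240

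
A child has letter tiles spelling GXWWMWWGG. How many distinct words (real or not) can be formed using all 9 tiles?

2520

GXWWMWWGG has 9 letters with G appearing 3 times and W appearing 4 times.
The number of distinct arrangements is 9!/(4!·3!) = 362880/144 = 2520.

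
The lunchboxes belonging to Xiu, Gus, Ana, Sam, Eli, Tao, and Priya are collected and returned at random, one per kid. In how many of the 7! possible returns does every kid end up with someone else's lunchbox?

Let Aᵢ be the assignments in which kid i gets their own lunchbox. We want the size of the complement of A₁∪…∪A_7.
By inclusion–exclusion this is Σ_{j=0}^{7} (−1)^j C(7,j)·(7−j)!.
Computing: 5040 − 5040 + 2520 − 840 + 210 − 42 + 7 − 1 = 1854.

1854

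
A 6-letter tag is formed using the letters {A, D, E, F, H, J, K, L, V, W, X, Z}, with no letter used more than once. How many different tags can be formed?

665280

With no repetition, fill the 6 letters in order: 12 choices, then 11, down to 7.
That product is 12 × 11 × 10 × 9 × 8 × 7 = 665280.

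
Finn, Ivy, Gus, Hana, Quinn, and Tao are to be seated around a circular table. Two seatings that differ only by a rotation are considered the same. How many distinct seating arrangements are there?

120

Around a circle, 6 distinct people have 6!/6 = (5)! = 120 rotationally distinct seatings.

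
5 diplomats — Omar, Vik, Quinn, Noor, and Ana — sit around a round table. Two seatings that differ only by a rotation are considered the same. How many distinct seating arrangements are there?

Fix one person's seat to break rotational symmetry; the remaining 4 people can be arranged in (4)! = 24 ways.

24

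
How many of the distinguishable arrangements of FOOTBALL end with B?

Fix B in the last position and arrange the remaining 7 letters.
Those 7 letters have L appearing twice and O appearing twice, giving (7)!/(2!·2!) = 1260.

1260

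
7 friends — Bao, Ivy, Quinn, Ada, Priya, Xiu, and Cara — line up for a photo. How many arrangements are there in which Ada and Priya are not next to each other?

3600

There are 7! = 5040 arrangements in all. If Ada and Priya are adjacent, merging them into one block gives 2·(6)! = 1440 arrangements.
Complementary counting: 5040 − 1440 = 3600.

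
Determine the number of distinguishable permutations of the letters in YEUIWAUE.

YEUIWAUE has 8 letters with E appearing twice and U appearing twice.
The number of distinct arrangements is 8!/(2!·2!) = 40320/4 = 10080.

10080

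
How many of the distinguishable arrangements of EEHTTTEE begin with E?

140

With the first slot taken by E, it remains to arrange the other 7 letters (EHTTTEE).
Those 7 letters have E appearing 3 times and T appearing 3 times, giving (7)!/(3!·3!) = 140.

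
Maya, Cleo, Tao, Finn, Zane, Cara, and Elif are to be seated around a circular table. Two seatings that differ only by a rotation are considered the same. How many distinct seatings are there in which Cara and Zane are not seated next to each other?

Without the restriction there are (6)! = 720 seatings.
Those with Cara next to Zane: fuse the pair into one unit and seat 6 units around a circle — 2·(5)! = 240.
Subtracting, 720 − 240 = 480.

480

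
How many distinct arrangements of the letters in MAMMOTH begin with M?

360

Fix M in the first position and arrange the remaining 6 letters.
Those 6 letters have M appearing twice, giving (6)!/(2!) = 360.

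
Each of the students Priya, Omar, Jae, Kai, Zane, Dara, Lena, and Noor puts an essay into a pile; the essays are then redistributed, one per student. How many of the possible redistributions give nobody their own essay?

Let Aᵢ be the assignments in which student i gets their own essay. We want the size of the complement of A₁∪…∪A_8.
By inclusion–exclusion this is Σ_{j=0}^{8} (−1)^j C(8,j)·(8−j)!.
Computing: 40320 − 40320 + 20160 − 6720 + 1680 − 336 + 56 − 8 + 1 = 14833.

14833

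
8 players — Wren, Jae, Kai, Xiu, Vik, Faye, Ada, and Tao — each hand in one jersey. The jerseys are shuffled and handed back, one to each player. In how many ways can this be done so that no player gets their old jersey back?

Let Aᵢ be the assignments in which player i gets their old jersey. We want the size of the complement of A₁∪…∪A_8.
By inclusion–exclusion this is Σ_{j=0}^{8} (−1)^j C(8,j)·(8−j)!.
Computing: 40320 − 40320 + 20160 − 6720 + 1680 − 336 + 56 − 8 + 1 = 14833.

14833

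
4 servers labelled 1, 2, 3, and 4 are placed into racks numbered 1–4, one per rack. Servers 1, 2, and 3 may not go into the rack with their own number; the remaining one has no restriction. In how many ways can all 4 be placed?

11

Let Aᵢ (for i ∈ {1, 2, 3}) be the placements that put server i in its forbidden rack. Any j of these fix j positions, leaving (4−j)! ways to fill the rest, and there are C(3,j) ways to pick which j.
By inclusion–exclusion, the number of valid placements is Σ_{j=0}^{3} (−1)^j C(3,j)·(4−j)!.
Computing: 24 − 18 + 6 − 1 = 11.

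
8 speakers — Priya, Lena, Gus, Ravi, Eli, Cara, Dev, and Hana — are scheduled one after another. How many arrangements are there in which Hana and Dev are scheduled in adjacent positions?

10080

Treat {Hana, Dev} as a single unit. There are 7 units to order, and the pair itself can be ordered 2 ways.
That gives 2 × 7! = 2 × 5040 = 10080.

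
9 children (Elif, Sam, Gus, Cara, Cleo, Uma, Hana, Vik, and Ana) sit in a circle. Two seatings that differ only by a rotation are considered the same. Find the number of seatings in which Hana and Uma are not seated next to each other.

30240

Without the restriction there are (8)! = 40320 seatings.
Seatings with Hana beside Uma: treat them as a block with 2 internal orders, giving 2 × (7)! = 10080.
Subtracting, 40320 − 10080 = 30240.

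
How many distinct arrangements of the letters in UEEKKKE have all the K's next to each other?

20

Treat the 3 copies of K as a single block. The multiset to arrange is then {KKK, E, E, E, U}, 5 items in all.
That gives (5)!/(3!) = 20 arrangements.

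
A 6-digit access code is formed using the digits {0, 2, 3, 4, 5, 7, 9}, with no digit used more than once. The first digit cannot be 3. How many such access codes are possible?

The first digit has 7−1 = 6 choices (anything except 3).
The remaining 5 digits are filled from the other 6 symbols without repetition: 6 × 5 × 4 × 3 × 2 = 720.
Total: 6 × 720 = 4320.

4320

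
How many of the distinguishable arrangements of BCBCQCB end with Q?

Fix Q in the last position and arrange the remaining 6 letters.
Those 6 letters have B appearing 3 times and C appearing 3 times, giving (6)!/(3!·3!) = 20.

20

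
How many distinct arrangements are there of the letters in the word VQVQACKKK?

VQVQACKKK has 9 letters with K appearing 3 times, Q appearing twice, and V appearing twice.
Dividing 9! = 362880 by 3!·2!·2! = 24 for the repeated letters gives 15120.

15120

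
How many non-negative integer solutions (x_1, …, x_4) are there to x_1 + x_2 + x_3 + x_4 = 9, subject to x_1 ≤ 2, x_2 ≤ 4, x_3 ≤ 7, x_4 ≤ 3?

56

Without the upper bounds there are C(12,3) = 220 ways to split 9 among 4 variables.
Subtract solutions that violate a single cap (substitute x_i' = x_i − (cap_i+1)): x_1 ≥ 3 gives C(9,3) = 84; x_2 ≥ 5 gives C(7,3) = 35; x_3 ≥ 8 gives C(4,3) = 4; x_4 ≥ 4 gives C(8,3) = 56. Together 179.
Add back pairs where two caps are both exceeded: 4 + 0 + 10 + 0 + 1 + 0 = 15.
By inclusion–exclusion the count is 220 − 179 + 15 = 56.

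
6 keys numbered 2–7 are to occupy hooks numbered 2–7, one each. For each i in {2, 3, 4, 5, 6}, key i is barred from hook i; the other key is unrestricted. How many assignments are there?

309

Let Aᵢ (for 2 ≤ i ≤ 6) be the placements that put key i in its forbidden hook. Any j of these fix j positions, leaving (6−j)! ways to fill the rest, and there are C(5,j) ways to pick which j.
By inclusion–exclusion, the number of valid placements is Σ_{j=0}^{5} (−1)^j C(5,j)·(6−j)!.
Computing: 720 − 600 + 240 − 60 + 10 − 1 = 309.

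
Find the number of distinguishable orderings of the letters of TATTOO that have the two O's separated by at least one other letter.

40

There are 6!/(3!·2!) = 60 arrangements of TATTOO in total.
If the two O's are adjacent, glue them into one block, leaving 5 items to arrange: (5)!/(3!) = 20 ways.
Subtracting, 60 − 20 = 40 arrangements keep the O's apart.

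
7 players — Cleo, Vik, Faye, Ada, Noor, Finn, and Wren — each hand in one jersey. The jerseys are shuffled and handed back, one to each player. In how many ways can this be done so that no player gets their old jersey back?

Let Aᵢ be the assignments in which player i gets their old jersey. We want the size of the complement of A₁∪…∪A_7.
By inclusion–exclusion this is Σ_{j=0}^{7} (−1)^j C(7,j)·(7−j)!.
Computing: 5040 − 5040 + 2520 − 840 + 210 − 42 + 7 − 1 = 1854.

1854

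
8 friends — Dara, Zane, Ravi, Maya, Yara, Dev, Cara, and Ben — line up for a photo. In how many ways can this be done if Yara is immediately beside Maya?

Treat {Yara, Maya} as a single unit. There are 7 units to order, and the pair itself can be ordered 2 ways.
So the count is 2·(7)! = 10080.

10080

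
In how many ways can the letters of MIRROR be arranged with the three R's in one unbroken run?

Treat the 3 copies of R as a single block. The multiset to arrange is then {RRR, I, M, O}, 4 items in all.
All 4 items are distinct, so there are (4)! = 24 arrangements.

24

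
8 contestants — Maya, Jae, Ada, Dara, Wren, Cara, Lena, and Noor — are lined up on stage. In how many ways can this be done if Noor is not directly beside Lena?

There are 8! = 40320 arrangements in all. If Noor and Lena are adjacent, merging them into one block gives 2·(7)! = 10080 arrangements.
Complementary counting: 40320 − 10080 = 30240.

30240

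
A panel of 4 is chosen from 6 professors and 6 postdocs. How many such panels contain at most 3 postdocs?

480

Split by how many postdocs are chosen (0 through 3).
Sum: C(6,0)·C(6,4) + C(6,1)·C(6,3) + C(6,2)·C(6,2) + C(6,3)·C(6,1) = 15 + 120 + 225 + 120 = 480.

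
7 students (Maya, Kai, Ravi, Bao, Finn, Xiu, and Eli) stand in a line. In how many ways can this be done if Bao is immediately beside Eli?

1440

Glue Bao and Eli into one block (2 internal orders), leaving 6 units to arrange in a row.
So the count is 2·(6)! = 1440.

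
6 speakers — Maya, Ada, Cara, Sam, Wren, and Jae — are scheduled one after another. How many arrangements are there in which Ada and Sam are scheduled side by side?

Glue Ada and Sam into one block (2 internal orders), leaving 5 units to arrange in a row.
So the count is 2·(5)! = 240.

240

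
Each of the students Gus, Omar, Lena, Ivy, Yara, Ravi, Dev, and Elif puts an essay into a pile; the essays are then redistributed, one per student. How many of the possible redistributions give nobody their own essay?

14833

Count assignments avoiding every fixed point. For any j of the 8 students fixed to their own essay, the other 8−j can be arranged in (8−j)! ways.
By inclusion–exclusion this is Σ_{j=0}^{8} (−1)^j C(8,j)·(8−j)!.
Computing: 40320 − 40320 + 20160 − 6720 + 1680 − 336 + 56 − 8 + 1 = 14833.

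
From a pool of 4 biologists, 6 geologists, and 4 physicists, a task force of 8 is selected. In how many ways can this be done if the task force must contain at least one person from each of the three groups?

Total 8-person selections from all 14: C(14,8) = 3003.
Subtract selections that omit an entire group: no biologists → C(10,8) = 45; no geologists → C(8,8) = 1; no physicists → C(10,8) = 45.
Add back selections omitting two groups (i.e. drawn from a single group): C(4,8) + C(6,8) + C(4,8) = 0.
By inclusion–exclusion: 3003 − 91 + 0 = 2912.

2912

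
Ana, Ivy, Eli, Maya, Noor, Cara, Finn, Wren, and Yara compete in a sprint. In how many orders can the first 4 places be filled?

3024

This is an ordered selection of 4 from 9: P(9,4).
That gives 9 × 8 × 7 × 6 = 3024.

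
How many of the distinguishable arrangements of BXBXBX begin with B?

10

Fix B in the first position and arrange the remaining 5 letters.
Those 5 letters have B appearing twice and X appearing 3 times, giving (5)!/(3!·2!) = 10.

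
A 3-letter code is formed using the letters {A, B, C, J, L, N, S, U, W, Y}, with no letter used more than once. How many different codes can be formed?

Choose and order 3 of the 10 symbols: the first letter has 10 options, the next 9, then 8.
10 × 9 × 8 = 720.

720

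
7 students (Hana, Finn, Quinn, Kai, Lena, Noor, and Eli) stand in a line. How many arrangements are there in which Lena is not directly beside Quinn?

Of the 7! = 5040 arrangements, those with Lena and Quinn adjacent number 2 × 6! = 1440 (treat the pair as a block with 2 internal orders).
Complementary counting: 5040 − 1440 = 3600.

3600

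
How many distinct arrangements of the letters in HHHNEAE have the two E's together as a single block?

120

Treat the 2 copies of E as a single block. The multiset to arrange is then {EE, A, H, H, H, N}, 6 items in all.
That gives (6)!/(3!) = 120 arrangements.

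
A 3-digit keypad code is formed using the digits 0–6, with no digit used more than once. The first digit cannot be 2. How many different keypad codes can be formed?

180

The first digit has 7−1 = 6 choices (anything except 2).
The remaining 2 digits are filled from the other 6 symbols without repetition: 6 × 5 = 30.
Total: 6 × 30 = 180.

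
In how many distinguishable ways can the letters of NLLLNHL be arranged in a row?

105

The 7 letters of NLLLNHL have repeats: L appearing 4 times and N appearing twice.
Dividing 7! = 5040 by 4!·2! = 48 for the repeated letters gives 105.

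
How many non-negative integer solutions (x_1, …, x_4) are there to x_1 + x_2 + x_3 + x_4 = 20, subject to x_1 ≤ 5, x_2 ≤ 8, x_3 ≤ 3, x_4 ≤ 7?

Without the upper bounds there are C(23,3) = 1771 ways to split 20 among 4 variables.
Subtract solutions that violate a single cap (substitute x_i' = x_i − (cap_i+1)): x_1 ≥ 6 gives C(17,3) = 680; x_2 ≥ 9 gives C(14,3) = 364; x_3 ≥ 4 gives C(19,3) = 969; x_4 ≥ 8 gives C(15,3) = 455. Together 2468.
Add back pairs where two caps are both exceeded: 56 + 286 + 84 + 120 + 20 + 165 = 731.
Subtract triples: 4 + 0 + 10 + 0 = 14.
By inclusion–exclusion the count is 1771 − 2468 + 731 − 14 = 20.

20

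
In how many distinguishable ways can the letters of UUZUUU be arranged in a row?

6

The 6 letters of UUZUUU have repeats: U appearing 5 times.
So there are 6! / (5!) = 6 distinguishable arrangements.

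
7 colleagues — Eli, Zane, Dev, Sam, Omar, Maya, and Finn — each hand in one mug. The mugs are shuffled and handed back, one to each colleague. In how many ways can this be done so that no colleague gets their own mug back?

1854

Count assignments avoiding every fixed point. For any j of the 7 colleagues fixed to their own mug, the other 7−j can be arranged in (7−j)! ways.
By inclusion–exclusion this is Σ_{j=0}^{7} (−1)^j C(7,j)·(7−j)!.
Computing: 5040 − 5040 + 2520 − 840 + 210 − 42 + 7 − 1 = 1854.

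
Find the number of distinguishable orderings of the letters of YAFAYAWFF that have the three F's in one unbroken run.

Treat the 3 copies of F as a single block. The multiset to arrange is then {FFF, A, A, A, W, Y, Y}, 7 items in all.
That gives (7)!/(3!·2!) = 420 arrangements.

420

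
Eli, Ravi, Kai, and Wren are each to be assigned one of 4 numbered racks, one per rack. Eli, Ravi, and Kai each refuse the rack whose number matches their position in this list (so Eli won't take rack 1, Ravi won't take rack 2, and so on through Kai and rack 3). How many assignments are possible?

Let Aᵢ (for i ∈ {1, 2, 3}) be the placements that put person i in their forbidden rack. Any j of these fix j positions, leaving (4−j)! ways to fill the rest, and there are C(3,j) ways to pick which j.
By inclusion–exclusion, the number of valid placements is Σ_{j=0}^{3} (−1)^j C(3,j)·(4−j)!.
Computing: 24 − 18 + 6 − 1 = 11.

11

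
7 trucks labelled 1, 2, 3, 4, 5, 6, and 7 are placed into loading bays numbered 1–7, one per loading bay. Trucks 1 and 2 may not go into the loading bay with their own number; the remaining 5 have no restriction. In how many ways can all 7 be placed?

3720

Let Aᵢ (for i ∈ {1, 2}) be the placements that put truck i in its forbidden loading bay. Any j of these fix j positions, leaving (7−j)! ways to fill the rest, and there are C(2,j) ways to pick which j.
By inclusion–exclusion, the number of valid placements is Σ_{j=0}^{2} (−1)^j C(2,j)·(7−j)!.
Computing: 5040 − 1440 + 120 = 3720.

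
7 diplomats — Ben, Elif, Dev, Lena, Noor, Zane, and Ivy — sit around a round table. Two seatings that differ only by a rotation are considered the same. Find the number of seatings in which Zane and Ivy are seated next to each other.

Treat {Zane, Ivy} as one unit (2 internal orders) and seat the resulting 6 units around the table: (5)! circular arrangements.
So 2 × (5)! = 2 × 120 = 240.

240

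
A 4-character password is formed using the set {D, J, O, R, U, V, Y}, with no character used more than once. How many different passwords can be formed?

With no repetition, fill the 4 characters in order: 7 choices, then 6, down to 4.
7 × 6 × 5 × 4 = 840.

840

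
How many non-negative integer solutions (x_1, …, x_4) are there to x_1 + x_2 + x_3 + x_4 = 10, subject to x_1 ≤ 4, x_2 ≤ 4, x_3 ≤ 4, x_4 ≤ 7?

By stars and bars, unrestricted non-negative solutions to x_1+…+x_4 = 10 number C(10+3,3) = 286.
Subtract solutions that violate a single cap (substitute x_i' = x_i − (cap_i+1)): x_1 ≥ 5 gives C(8,3) = 56; x_2 ≥ 5 gives C(8,3) = 56; x_3 ≥ 5 gives C(8,3) = 56; x_4 ≥ 8 gives C(5,3) = 10. Together 178.
Add back pairs where two caps are both exceeded: 1 + 1 + 0 + 1 + 0 + 0 = 3.
By inclusion–exclusion the count is 286 − 178 + 3 = 111.

111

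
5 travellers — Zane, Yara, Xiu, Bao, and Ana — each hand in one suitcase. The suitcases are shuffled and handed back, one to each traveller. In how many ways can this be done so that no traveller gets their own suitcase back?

Count assignments avoiding every fixed point. For any j of the 5 travellers fixed to their own suitcase, the other 5−j can be arranged in (5−j)! ways.
By inclusion–exclusion this is Σ_{j=0}^{5} (−1)^j C(5,j)·(5−j)!.
Computing: 120 − 120 + 60 − 20 + 5 − 1 = 44.

44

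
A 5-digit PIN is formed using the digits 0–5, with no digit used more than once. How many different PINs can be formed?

720

This is a permutation of 5 out of 6: P(6,5) = 6!/1!.
6 × 5 × 4 × 3 × 2 = 720.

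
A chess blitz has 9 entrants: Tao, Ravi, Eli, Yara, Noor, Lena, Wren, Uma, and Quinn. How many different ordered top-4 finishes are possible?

3024

This is an ordered selection of 4 from 9: P(9,4).
That gives 9 × 8 × 7 × 6 = 3024.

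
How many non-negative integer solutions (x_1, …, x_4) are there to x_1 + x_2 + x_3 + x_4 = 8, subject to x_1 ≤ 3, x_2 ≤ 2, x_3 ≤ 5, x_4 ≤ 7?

By stars and bars, unrestricted non-negative solutions to x_1+…+x_4 = 8 number C(8+3,3) = 165.
Subtract solutions that violate a single cap (substitute x_i' = x_i − (cap_i+1)): x_1 ≥ 4 gives C(7,3) = 35; x_2 ≥ 3 gives C(8,3) = 56; x_3 ≥ 6 gives C(5,3) = 10; x_4 ≥ 8 gives C(3,3) = 1. Together 102.
Add back pairs where two caps are both exceeded: 4 + 0 + 0 + 0 + 0 + 0 = 4.
By inclusion–exclusion the count is 165 − 102 + 4 = 67.

67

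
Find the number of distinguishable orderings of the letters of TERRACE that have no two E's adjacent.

900

There are 7!/(2!·2!) = 1260 arrangements of TERRACE in total.
If the two E's are adjacent, glue them into one block, leaving 6 items to arrange: (6)!/(2!) = 360 ways.
Hence 1260 − 360 = 900.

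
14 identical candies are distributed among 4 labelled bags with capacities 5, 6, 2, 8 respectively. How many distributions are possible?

80

Without the upper bounds there are C(17,3) = 680 ways to split 14 among 4 bags.
Subtract solutions that violate a single cap (substitute x_i' = x_i − (cap_i+1)): x_1 ≥ 6 gives C(11,3) = 165; x_2 ≥ 7 gives C(10,3) = 120; x_3 ≥ 3 gives C(14,3) = 364; x_4 ≥ 9 gives C(8,3) = 56. Together 705.
Add back pairs where two caps are both exceeded: 4 + 56 + 0 + 35 + 0 + 10 = 105.
By inclusion–exclusion the count is 680 − 705 + 105 = 80.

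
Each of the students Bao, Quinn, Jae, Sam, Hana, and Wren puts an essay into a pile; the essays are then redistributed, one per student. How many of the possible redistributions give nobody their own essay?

This is the derangement count D_6: permutations of 6 items with no fixed point.
By inclusion–exclusion this is Σ_{j=0}^{6} (−1)^j C(6,j)·(6−j)!.
Computing: 720 − 720 + 360 − 120 + 30 − 6 + 1 = 265.

265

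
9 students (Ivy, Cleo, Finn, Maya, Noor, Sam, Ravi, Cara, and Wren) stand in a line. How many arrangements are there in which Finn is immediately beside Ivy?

Treat {Finn, Ivy} as a single unit. There are 8 units to order, and the pair itself can be ordered 2 ways.
So the count is 2·(8)! = 80640.

80640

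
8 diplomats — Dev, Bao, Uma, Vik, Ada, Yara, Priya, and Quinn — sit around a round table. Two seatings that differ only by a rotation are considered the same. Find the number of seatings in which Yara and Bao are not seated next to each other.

Without the restriction there are (7)! = 5040 seatings.
Seatings with Yara beside Bao: treat them as a block with 2 internal orders, giving 2 × (6)! = 1440.
Subtracting, 5040 − 1440 = 3600.

3600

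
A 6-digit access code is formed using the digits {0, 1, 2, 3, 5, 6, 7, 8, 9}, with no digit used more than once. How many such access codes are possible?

60480

This is a permutation of 6 out of 9: P(9,6) = 9!/3!.
That product is 9 × 8 × 7 × 6 × 5 × 4 = 60480.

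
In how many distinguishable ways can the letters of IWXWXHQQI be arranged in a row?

22680

Letter multiplicities in IWXWXHQQI: H×1, I×2, Q×2, W×2, X×2.
Dividing 9! = 362880 by 2!·2!·2!·2! = 16 for the repeated letters gives 22680.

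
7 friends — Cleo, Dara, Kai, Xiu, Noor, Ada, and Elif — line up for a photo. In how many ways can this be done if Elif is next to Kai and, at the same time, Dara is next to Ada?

Treat {Elif,Kai} as one block (2 orders) and {Dara,Ada} as another (2 orders).
That leaves 5 units to arrange: 2 × 2 × 5! = 4 × 120 = 480.

480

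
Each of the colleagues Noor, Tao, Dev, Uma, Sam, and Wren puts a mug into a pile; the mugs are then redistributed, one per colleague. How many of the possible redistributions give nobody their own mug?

This is the derangement count D_6: permutations of 6 items with no fixed point.
By inclusion–exclusion this is Σ_{j=0}^{6} (−1)^j C(6,j)·(6−j)!.
Computing: 720 − 720 + 360 − 120 + 30 − 6 + 1 = 265.

265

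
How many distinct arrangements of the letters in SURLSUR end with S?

With the last slot taken by S, it remains to arrange the other 6 letters (URLSUR).
Those 6 letters have R appearing twice and U appearing twice, giving (6)!/(2!·2!) = 180.

180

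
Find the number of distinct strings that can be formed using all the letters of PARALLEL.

PARALLEL has 8 letters with A appearing twice and L appearing 3 times.
So there are 8! / (3!·2!) = 3360 distinguishable arrangements.

3360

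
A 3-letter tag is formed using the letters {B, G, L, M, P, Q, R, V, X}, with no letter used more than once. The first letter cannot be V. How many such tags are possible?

The first letter has 9−1 = 8 choices (anything except V).
The remaining 2 letters are filled from the other 8 symbols without repetition: 8 × 7 = 56.
Total: 8 × 56 = 448.

448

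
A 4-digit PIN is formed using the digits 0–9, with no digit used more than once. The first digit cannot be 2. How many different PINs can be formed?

The first digit has 10−1 = 9 choices (anything except 2).
The remaining 3 digits are filled from the other 9 symbols without repetition: 9 × 8 × 7 = 504.
Total: 9 × 504 = 4536.

4536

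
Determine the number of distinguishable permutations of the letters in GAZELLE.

Letter multiplicities in GAZELLE: A×1, E×2, G×1, L×2, Z×1.
Dividing 7! = 5040 by 2!·2! = 4 for the repeated letters gives 1260.

1260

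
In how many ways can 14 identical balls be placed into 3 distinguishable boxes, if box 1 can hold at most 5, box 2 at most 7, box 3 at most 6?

15

By stars and bars, unrestricted non-negative solutions to x_1+…+x_3 = 14 number C(14+2,2) = 120.
Subtract solutions that violate a single cap (substitute x_i' = x_i − (cap_i+1)): x_1 ≥ 6 gives C(10,2) = 45; x_2 ≥ 8 gives C(8,2) = 28; x_3 ≥ 7 gives C(9,2) = 36. Together 109.
Add back pairs where two caps are both exceeded: 1 + 3 + 0 = 4.
By inclusion–exclusion the count is 120 − 109 + 4 = 15.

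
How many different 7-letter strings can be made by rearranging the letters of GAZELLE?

1260

Letter multiplicities in GAZELLE: A×1, E×2, G×1, L×2, Z×1.
So there are 7! / (2!·2!) = 1260 distinguishable arrangements.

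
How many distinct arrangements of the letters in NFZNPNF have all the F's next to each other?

Treat the 2 copies of F as a single block. The multiset to arrange is then {FF, N, N, N, P, Z}, 6 items in all.
That gives (6)!/(3!) = 120 arrangements.

120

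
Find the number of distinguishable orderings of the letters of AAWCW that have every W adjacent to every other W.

Treat the 2 copies of W as a single block. The multiset to arrange is then {WW, A, A, C}, 4 items in all.
That gives (4)!/(2!) = 12 arrangements.

12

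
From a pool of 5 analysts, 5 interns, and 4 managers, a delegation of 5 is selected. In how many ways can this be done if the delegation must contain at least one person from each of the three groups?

With no constraint there are C(14,5) = 2002 possible selections.
Subtract selections that omit an entire group: no analysts → C(9,5) = 126; no interns → C(9,5) = 126; no managers → C(10,5) = 252.
Add back selections omitting two groups (i.e. drawn from a single group): C(5,5) + C(5,5) + C(4,5) = 2.
By inclusion–exclusion: 2002 − 504 + 2 = 1500.

1500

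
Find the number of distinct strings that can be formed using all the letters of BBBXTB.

BBBXTB has 6 letters with B appearing 4 times.
So there are 6! / (4!) = 30 distinguishable arrangements.

30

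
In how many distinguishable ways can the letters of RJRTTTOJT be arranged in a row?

3780

The 9 letters of RJRTTTOJT have repeats: J appearing twice, R appearing twice, and T appearing 4 times.
Dividing 9! = 362880 by 4!·2!·2! = 96 for the repeated letters gives 3780.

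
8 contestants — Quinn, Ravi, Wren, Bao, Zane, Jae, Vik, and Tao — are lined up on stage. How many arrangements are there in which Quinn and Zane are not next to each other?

Of the 8! = 40320 arrangements, those with Quinn and Zane adjacent number 2 × 7! = 10080 (treat the pair as a block with 2 internal orders).
So 40320 − 10080 = 30240 arrangements keep them apart.

30240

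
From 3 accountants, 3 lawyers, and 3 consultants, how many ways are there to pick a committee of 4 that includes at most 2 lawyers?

120

Split by how many lawyers are chosen (0 through 2).
Sum: C(3,0)·C(6,4) + C(3,1)·C(6,3) + C(3,2)·C(6,2) = 15 + 60 + 45 = 120.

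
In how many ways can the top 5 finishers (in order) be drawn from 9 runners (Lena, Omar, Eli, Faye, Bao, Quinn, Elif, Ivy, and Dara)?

15120

There are 9 choices for 1st place, 8 for 2nd, and so on down to 5 for position 5.
That gives 9 × 8 × 7 × 6 × 5 = 15120.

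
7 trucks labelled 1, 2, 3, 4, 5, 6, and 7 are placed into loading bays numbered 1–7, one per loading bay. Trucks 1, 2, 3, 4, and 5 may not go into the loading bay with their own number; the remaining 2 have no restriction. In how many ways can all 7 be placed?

Let Aᵢ (for 1 ≤ i ≤ 5) be the placements that put truck i in its forbidden loading bay. Any j of these fix j positions, leaving (7−j)! ways to fill the rest, and there are C(5,j) ways to pick which j.
By inclusion–exclusion, the number of valid placements is Σ_{j=0}^{5} (−1)^j C(5,j)·(7−j)!.
Computing: 5040 − 3600 + 1200 − 240 + 30 − 2 = 2428.

2428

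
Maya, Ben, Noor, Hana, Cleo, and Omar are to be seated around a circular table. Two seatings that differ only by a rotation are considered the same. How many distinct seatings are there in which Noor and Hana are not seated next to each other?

Without the restriction there are (5)! = 120 seatings.
Those with Noor next to Hana: fuse the pair into one unit and seat 5 units around a circle — 2·(4)! = 48.
Subtracting, 120 − 48 = 72.

72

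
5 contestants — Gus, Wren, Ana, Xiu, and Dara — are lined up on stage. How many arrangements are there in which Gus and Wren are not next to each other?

There are 5! = 120 arrangements in all. If Gus and Wren are adjacent, merging them into one block gives 2·(4)! = 48 arrangements.
So 120 − 48 = 72 arrangements keep them apart.

72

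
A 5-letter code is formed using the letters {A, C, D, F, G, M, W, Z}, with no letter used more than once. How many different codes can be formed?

6720

With no repetition, fill the 5 letters in order: 8 choices, then 7, down to 4.
That product is 8 × 7 × 6 × 5 × 4 = 6720.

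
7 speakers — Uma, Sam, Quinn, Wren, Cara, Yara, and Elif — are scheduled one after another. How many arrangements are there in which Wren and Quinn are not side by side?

Of the 7! = 5040 arrangements, those with Wren and Quinn adjacent number 2 × 6! = 1440 (treat the pair as a block with 2 internal orders).
So 5040 − 1440 = 3600 arrangements keep them apart.

3600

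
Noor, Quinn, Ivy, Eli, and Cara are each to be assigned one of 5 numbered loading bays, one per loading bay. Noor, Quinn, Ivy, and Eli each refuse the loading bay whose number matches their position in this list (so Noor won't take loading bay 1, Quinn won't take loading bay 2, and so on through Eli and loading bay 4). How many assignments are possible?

53

Let Aᵢ (for 1 ≤ i ≤ 4) be the placements that put person i in their forbidden loading bay. Any j of these fix j positions, leaving (5−j)! ways to fill the rest, and there are C(4,j) ways to pick which j.
By inclusion–exclusion, the number of valid placements is Σ_{j=0}^{4} (−1)^j C(4,j)·(5−j)!.
Computing: 120 − 96 + 36 − 8 + 1 = 53.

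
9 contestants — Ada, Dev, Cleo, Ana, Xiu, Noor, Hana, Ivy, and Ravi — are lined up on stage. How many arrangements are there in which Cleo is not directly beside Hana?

Of the 9! = 362880 arrangements, those with Cleo and Hana adjacent number 2 × 8! = 80640 (treat the pair as a block with 2 internal orders).
Complementary counting: 362880 − 80640 = 282240.

282240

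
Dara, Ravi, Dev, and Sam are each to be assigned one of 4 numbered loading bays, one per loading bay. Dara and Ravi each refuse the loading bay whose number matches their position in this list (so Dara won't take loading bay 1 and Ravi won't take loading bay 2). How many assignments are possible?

14

Let Aᵢ (for i ∈ {1, 2}) be the placements that put person i in their forbidden loading bay. Any j of these fix j positions, leaving (4−j)! ways to fill the rest, and there are C(2,j) ways to pick which j.
By inclusion–exclusion, the number of valid placements is Σ_{j=0}^{2} (−1)^j C(2,j)·(4−j)!.
Computing: 24 − 12 + 2 = 14.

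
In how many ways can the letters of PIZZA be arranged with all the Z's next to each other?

24

Treat the 2 copies of Z as a single block. The multiset to arrange is then {ZZ, A, I, P}, 4 items in all.
All 4 items are distinct, so there are (4)! = 24 arrangements.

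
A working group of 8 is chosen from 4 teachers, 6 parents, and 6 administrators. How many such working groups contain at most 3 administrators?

Split by how many administrators are chosen (0 through 3).
Sum: C(6,0)·C(10,8) + C(6,1)·C(10,7) + C(6,2)·C(10,6) + C(6,3)·C(10,5) = 45 + 720 + 3150 + 5040 = 8955.

8955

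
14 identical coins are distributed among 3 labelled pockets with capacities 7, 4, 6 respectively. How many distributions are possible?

10

Without the upper bounds there are C(16,2) = 120 ways to split 14 among 3 pockets.
Subtract solutions that violate a single cap (substitute x_i' = x_i − (cap_i+1)): x_1 ≥ 8 gives C(8,2) = 28; x_2 ≥ 5 gives C(11,2) = 55; x_3 ≥ 7 gives C(9,2) = 36. Together 119.
Add back pairs where two caps are both exceeded: 3 + 0 + 6 = 9.
By inclusion–exclusion the count is 120 − 119 + 9 = 10.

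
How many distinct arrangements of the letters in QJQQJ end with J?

With the last slot taken by J, it remains to arrange the other 4 letters (QQQJ).
Those 4 letters have Q appearing 3 times, giving (4)!/(3!) = 4.

4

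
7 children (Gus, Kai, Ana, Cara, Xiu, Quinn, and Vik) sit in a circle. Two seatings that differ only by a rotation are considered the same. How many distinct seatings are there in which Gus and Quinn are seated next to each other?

Glue Gus and Quinn into a block (2 internal orders). Seating 6 units around a circle gives (5)! arrangements.
So 2 × (5)! = 2 × 120 = 240.

240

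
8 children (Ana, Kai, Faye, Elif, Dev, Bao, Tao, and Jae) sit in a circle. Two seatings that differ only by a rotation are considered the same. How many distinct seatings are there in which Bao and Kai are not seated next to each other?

All circular seatings of 8 people number (7)! = 5040.
Those with Bao next to Kai: fuse the pair into one unit and seat 7 units around a circle — 2·(6)! = 1440.
Subtracting, 5040 − 1440 = 3600.

3600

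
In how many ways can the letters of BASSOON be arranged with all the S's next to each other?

Treat the 2 copies of S as a single block. The multiset to arrange is then {SS, A, B, N, O, O}, 6 items in all.
That gives (6)!/(2!) = 360 arrangements.

360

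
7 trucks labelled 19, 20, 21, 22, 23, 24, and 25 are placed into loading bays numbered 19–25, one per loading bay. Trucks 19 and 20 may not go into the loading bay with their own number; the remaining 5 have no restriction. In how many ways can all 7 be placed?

3720

Let Aᵢ (for i ∈ {19, 20}) be the placements that put truck i in its forbidden loading bay. Any j of these fix j positions, leaving (7−j)! ways to fill the rest, and there are C(2,j) ways to pick which j.
By inclusion–exclusion, the number of valid placements is Σ_{j=0}^{2} (−1)^j C(2,j)·(7−j)!.
Computing: 5040 − 1440 + 120 = 3720.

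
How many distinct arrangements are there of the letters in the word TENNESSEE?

TENNESSEE has 9 letters with E appearing 4 times, N appearing twice, and S appearing twice.
So there are 9! / (4!·2!·2!) = 3780 distinguishable arrangements.

3780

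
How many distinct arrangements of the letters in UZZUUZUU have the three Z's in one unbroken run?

6

Treat the 3 copies of Z as a single block. The multiset to arrange is then {ZZZ, U, U, U, U, U}, 6 items in all.
That gives (6)!/(5!) = 6 arrangements.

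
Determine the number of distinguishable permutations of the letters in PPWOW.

PPWOW has 5 letters with P appearing twice and W appearing twice.
The number of distinct arrangements is 5!/(2!·2!) = 120/4 = 30.

30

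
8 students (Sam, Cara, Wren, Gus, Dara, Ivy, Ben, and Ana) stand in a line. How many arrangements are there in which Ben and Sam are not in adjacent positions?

30240

Of the 8! = 40320 arrangements, those with Ben and Sam adjacent number 2 × 7! = 10080 (treat the pair as a block with 2 internal orders).
So 40320 − 10080 = 30240 arrangements keep them apart.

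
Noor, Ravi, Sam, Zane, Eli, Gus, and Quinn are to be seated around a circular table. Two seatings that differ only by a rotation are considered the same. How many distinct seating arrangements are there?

720

Fix one person's seat to break rotational symmetry; the remaining 6 people can be arranged in (6)! = 720 ways.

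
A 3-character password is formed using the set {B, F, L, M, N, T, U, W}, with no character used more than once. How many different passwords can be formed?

Choose and order 3 of the 8 symbols: the first character has 8 options, the next 7, then 6.
That product is 8 × 7 × 6 = 336.

336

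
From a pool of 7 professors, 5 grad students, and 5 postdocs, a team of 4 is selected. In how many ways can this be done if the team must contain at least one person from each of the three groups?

With no constraint there are C(17,4) = 2380 possible selections.
Selections missing a whole group: no professors → C(10,4) = 210; no grad students → C(12,4) = 495; no postdocs → C(12,4) = 495.
Add back selections omitting two groups (i.e. drawn from a single group): C(7,4) + C(5,4) + C(5,4) = 45.
By inclusion–exclusion: 2380 − 1200 + 45 = 1225.

1225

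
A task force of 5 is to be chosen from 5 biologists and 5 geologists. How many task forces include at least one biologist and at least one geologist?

250

Total 5-person selections from all 10: C(10,5) = 252.
Subtract selections that omit an entire group: no biologists → C(5,5) = 1; no geologists → C(5,5) = 1.
Both groups omitted at once is impossible, so 252 − 2 = 250.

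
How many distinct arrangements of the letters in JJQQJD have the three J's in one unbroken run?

Treat the 3 copies of J as a single block. The multiset to arrange is then {JJJ, D, Q, Q}, 4 items in all.
That gives (4)!/(2!) = 12 arrangements.

12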